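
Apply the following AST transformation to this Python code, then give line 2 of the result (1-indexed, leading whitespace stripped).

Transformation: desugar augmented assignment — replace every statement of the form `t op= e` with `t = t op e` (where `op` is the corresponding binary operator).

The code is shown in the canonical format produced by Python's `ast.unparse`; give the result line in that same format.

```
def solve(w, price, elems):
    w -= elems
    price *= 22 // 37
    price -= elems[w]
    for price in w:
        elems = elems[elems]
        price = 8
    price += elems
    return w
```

Transformed code:
def solve(w, price, elems):
    w = w - elems
    price = price * (22 // 37)
    price = price - elems[w]
    for price in w:
        elems = elems[elems]
        price = 8
    price = price + elems
    return w

w = w - elems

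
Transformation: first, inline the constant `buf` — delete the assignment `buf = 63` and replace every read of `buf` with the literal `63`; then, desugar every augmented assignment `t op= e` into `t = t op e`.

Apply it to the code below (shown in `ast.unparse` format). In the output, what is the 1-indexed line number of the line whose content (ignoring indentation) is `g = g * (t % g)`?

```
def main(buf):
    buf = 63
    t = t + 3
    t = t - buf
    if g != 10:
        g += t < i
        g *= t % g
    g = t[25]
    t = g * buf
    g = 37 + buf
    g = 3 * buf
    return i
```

Transformed code:
def main(buf):
    t = t + 3
    t = t - 63
    if g != 10:
        g = g + (t < i)
        g = g * (t % g)
    g = t[25]
    t = g * 63
    g = 37 + 63
    g = 3 * 63
    return i

6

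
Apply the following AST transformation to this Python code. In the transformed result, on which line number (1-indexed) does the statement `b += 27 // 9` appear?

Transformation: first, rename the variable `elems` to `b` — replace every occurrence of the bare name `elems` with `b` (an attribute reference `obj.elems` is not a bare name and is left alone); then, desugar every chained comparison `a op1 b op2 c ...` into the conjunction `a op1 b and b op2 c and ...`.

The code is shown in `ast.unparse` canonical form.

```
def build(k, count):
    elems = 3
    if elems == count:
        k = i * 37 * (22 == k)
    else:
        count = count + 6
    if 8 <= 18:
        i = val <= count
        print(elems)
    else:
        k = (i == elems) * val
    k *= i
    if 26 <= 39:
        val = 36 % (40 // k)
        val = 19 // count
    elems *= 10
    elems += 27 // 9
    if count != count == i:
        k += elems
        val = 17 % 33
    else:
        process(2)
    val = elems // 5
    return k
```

Transformed code:
def build(k, count):
    b = 3
    if b == count:
        k = i * 37 * (22 == k)
    else:
        count = count + 6
    if 8 <= 18:
        i = val <= count
        print(b)
    else:
        k = (i == b) * val
    k *= i
    if 26 <= 39:
        val = 36 % (40 // k)
        val = 19 // count
    b *= 10
    b += 27 // 9
    if count != count and count == i:
        k += b
        val = 17 % 33
    else:
        process(2)
    val = b // 5
    return k

17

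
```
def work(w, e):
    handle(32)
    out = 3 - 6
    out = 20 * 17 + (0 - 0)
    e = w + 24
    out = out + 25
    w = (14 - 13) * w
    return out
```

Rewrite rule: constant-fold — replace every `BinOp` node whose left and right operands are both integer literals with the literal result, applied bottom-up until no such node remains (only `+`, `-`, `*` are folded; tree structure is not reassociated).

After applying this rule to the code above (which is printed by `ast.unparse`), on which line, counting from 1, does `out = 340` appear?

Transformed code:
def work(w, e):
    handle(32)
    out = -3
    out = 340
    e = w + 24
    out = out + 25
    w = 1 * w
    return out

4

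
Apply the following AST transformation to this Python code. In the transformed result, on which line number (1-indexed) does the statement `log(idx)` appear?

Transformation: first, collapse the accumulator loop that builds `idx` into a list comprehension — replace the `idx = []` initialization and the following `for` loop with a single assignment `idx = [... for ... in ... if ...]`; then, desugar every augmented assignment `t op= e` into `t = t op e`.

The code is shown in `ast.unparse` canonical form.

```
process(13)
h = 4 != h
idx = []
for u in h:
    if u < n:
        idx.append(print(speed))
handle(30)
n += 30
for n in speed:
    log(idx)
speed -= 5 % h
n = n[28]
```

Transformed code:
process(13)
h = 4 != h
idx = [print(speed) for u in h if u < n]
handle(30)
n = n + 30
for n in speed:
    log(idx)
speed = speed - 5 % h
n = n[28]

7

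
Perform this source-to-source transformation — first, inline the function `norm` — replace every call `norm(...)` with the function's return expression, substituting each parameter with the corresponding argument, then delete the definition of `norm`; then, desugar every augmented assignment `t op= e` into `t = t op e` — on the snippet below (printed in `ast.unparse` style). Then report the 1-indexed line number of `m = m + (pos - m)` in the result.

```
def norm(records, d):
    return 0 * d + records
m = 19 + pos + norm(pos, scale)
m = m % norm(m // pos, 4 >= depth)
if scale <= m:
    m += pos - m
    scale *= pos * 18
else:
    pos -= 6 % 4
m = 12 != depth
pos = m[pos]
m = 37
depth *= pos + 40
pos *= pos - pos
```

Transformed code:
m = 19 + pos + (0 * scale + pos)
m = m % (0 * (4 >= depth) + m // pos)
if scale <= m:
    m = m + (pos - m)
    scale = scale * (pos * 18)
else:
    pos = pos - 6 % 4
m = 12 != depth
pos = m[pos]
m = 37
depth = depth * (pos + 40)
pos = pos * (pos - pos)

4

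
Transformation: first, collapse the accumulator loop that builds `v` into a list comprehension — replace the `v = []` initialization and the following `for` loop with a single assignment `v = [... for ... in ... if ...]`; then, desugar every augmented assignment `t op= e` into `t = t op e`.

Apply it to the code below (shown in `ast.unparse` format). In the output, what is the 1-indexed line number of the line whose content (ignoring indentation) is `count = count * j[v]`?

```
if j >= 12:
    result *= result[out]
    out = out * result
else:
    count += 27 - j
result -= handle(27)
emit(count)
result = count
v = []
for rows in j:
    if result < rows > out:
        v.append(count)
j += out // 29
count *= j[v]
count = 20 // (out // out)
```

Transformed code:
if j >= 12:
    result = result * result[out]
    out = out * result
else:
    count = count + (27 - j)
result = result - handle(27)
emit(count)
result = count
v = [count for rows in j if result < rows > out]
j = j + out // 29
count = count * j[v]
count = 20 // (out // out)

11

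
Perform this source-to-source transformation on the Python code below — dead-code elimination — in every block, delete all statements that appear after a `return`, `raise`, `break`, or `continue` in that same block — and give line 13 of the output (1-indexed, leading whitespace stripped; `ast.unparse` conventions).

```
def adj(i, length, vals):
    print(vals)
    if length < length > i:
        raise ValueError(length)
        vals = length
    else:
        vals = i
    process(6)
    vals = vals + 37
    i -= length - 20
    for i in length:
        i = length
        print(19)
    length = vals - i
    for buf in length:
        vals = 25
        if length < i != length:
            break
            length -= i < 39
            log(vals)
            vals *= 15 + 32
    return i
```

Transformed code:
def adj(i, length, vals):
    print(vals)
    if length < length > i:
        raise ValueError(length)
    else:
        vals = i
    process(6)
    vals = vals + 37
    i -= length - 20
    for i in length:
        i = length
        print(19)
    length = vals - i
    for buf in length:
        vals = 25
        if length < i != length:
            break
    return i

length = vals - i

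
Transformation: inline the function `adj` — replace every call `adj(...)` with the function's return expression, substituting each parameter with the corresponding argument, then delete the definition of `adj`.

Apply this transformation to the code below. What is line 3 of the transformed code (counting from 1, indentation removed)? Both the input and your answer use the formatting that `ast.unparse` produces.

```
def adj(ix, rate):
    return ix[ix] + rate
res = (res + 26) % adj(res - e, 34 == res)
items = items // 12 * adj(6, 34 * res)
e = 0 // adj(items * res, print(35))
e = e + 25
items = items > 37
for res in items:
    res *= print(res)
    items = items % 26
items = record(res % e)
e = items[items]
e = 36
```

e = 0 // ((items * res)[items * res] + print(35))

Transformed code:
res = (res + 26) % ((res - e)[res - e] + (34 == res))
items = items // 12 * (6[6] + 34 * res)
e = 0 // ((items * res)[items * res] + print(35))
e = e + 25
items = items > 37
for res in items:
    res *= print(res)
    items = items % 26
items = record(res % e)
e = items[items]
e = 36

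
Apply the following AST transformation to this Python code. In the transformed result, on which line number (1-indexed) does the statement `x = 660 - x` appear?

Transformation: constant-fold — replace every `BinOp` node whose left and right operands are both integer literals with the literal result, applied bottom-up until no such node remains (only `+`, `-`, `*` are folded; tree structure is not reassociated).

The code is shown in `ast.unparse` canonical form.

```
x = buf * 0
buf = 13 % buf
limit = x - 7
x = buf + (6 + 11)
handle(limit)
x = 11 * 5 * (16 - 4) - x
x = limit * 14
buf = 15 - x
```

6

Transformed code:
x = buf * 0
buf = 13 % buf
limit = x - 7
x = buf + 17
handle(limit)
x = 660 - x
x = limit * 14
buf = 15 - x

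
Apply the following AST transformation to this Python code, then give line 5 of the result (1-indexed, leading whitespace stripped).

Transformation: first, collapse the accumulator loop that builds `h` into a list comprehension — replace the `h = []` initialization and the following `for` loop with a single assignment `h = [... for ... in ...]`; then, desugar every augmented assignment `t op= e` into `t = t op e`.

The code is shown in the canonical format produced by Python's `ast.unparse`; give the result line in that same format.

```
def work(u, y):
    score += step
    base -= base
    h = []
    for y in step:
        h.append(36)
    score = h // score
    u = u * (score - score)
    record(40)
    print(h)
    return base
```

Transformed code:
def work(u, y):
    score = score + step
    base = base - base
    h = [36 for y in step]
    score = h // score
    u = u * (score - score)
    record(40)
    print(h)
    return base

score = h // score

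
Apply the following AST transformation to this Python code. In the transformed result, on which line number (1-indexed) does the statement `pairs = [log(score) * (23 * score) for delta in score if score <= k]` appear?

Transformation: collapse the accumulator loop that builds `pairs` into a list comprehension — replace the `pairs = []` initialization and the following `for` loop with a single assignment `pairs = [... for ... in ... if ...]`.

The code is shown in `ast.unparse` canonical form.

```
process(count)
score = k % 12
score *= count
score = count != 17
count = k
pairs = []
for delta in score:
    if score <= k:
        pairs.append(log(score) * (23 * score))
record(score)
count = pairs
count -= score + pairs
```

Transformed code:
process(count)
score = k % 12
score *= count
score = count != 17
count = k
pairs = [log(score) * (23 * score) for delta in score if score <= k]
record(score)
count = pairs
count -= score + pairs

6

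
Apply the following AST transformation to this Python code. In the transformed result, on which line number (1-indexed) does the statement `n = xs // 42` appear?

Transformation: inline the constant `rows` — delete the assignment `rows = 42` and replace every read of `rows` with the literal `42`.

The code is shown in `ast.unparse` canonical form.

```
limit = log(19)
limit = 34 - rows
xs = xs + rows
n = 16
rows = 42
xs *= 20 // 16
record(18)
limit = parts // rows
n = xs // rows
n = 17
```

Transformed code:
limit = log(19)
limit = 34 - 42
xs = xs + 42
n = 16
xs *= 20 // 16
record(18)
limit = parts // 42
n = xs // 42
n = 17

8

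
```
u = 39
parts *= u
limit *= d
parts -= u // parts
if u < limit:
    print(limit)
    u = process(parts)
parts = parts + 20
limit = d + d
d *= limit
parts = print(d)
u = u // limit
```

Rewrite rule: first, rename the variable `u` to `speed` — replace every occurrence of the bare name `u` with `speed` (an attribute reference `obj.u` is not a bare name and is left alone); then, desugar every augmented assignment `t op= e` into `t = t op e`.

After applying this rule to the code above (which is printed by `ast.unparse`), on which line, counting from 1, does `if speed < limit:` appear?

Transformed code:
speed = 39
parts = parts * speed
limit = limit * d
parts = parts - speed // parts
if speed < limit:
    print(limit)
    speed = process(parts)
parts = parts + 20
limit = d + d
d = d * limit
parts = print(d)
speed = speed // limit

5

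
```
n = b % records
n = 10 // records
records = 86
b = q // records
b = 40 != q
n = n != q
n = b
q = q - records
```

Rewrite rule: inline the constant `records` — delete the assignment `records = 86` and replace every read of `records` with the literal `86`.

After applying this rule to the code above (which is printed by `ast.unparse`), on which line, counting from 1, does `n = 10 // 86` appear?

2

Transformed code:
n = b % 86
n = 10 // 86
b = q // 86
b = 40 != q
n = n != q
n = b
q = q - 86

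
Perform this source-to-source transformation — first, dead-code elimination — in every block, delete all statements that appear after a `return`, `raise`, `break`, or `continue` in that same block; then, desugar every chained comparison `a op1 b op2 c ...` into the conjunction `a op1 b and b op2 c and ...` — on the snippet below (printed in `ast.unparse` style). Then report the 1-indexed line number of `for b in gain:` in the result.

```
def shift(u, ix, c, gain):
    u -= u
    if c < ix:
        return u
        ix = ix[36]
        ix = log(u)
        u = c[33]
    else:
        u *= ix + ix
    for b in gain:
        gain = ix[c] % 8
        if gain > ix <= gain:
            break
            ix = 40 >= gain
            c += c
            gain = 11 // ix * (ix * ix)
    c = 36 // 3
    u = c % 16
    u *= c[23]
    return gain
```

7

Transformed code:
def shift(u, ix, c, gain):
    u -= u
    if c < ix:
        return u
    else:
        u *= ix + ix
    for b in gain:
        gain = ix[c] % 8
        if gain > ix and ix <= gain:
            break
    c = 36 // 3
    u = c % 16
    u *= c[23]
    return gain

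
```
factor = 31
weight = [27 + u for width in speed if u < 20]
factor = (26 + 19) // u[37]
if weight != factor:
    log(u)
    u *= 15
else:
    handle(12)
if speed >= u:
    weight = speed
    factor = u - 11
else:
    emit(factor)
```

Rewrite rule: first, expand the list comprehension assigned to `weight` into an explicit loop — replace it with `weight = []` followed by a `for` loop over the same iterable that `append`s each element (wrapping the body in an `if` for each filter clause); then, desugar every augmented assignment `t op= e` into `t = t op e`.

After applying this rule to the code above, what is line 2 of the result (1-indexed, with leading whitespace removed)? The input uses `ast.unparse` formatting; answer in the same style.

weight = []

Transformed code:
factor = 31
weight = []
for width in speed:
    if u < 20:
        weight.append(27 + u)
factor = (26 + 19) // u[37]
if weight != factor:
    log(u)
    u = u * 15
else:
    handle(12)
if speed >= u:
    weight = speed
    factor = u - 11
else:
    emit(factor)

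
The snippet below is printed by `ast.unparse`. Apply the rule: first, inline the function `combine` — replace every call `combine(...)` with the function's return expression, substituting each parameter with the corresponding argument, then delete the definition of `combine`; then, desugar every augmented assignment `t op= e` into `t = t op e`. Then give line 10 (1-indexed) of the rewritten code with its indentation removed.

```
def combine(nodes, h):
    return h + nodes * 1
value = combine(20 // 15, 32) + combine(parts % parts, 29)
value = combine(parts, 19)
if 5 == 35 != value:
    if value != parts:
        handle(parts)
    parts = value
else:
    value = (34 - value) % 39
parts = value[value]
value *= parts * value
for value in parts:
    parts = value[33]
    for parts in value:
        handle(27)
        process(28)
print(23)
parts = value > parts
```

Transformed code:
value = 32 + 20 // 15 * 1 + (29 + parts % parts * 1)
value = 19 + parts * 1
if 5 == 35 != value:
    if value != parts:
        handle(parts)
    parts = value
else:
    value = (34 - value) % 39
parts = value[value]
value = value * (parts * value)
for value in parts:
    parts = value[33]
    for parts in value:
        handle(27)
        process(28)
print(23)
parts = value > parts

value = value * (parts * value)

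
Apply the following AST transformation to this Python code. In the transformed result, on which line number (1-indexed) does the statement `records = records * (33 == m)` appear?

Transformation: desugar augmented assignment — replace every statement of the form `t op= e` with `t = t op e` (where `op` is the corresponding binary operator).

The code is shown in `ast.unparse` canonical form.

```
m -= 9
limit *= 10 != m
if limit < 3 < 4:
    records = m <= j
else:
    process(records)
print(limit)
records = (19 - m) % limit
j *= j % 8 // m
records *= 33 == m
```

10

Transformed code:
m = m - 9
limit = limit * (10 != m)
if limit < 3 < 4:
    records = m <= j
else:
    process(records)
print(limit)
records = (19 - m) % limit
j = j * (j % 8 // m)
records = records * (33 == m)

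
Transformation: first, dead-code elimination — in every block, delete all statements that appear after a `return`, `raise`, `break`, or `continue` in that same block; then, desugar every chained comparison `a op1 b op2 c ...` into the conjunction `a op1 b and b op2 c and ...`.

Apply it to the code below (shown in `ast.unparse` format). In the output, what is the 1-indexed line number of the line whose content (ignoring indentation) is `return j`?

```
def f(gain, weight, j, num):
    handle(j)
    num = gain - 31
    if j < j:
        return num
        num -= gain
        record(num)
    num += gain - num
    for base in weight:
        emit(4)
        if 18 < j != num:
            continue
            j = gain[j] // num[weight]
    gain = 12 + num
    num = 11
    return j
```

13

Transformed code:
def f(gain, weight, j, num):
    handle(j)
    num = gain - 31
    if j < j:
        return num
    num += gain - num
    for base in weight:
        emit(4)
        if 18 < j and j != num:
            continue
    gain = 12 + num
    num = 11
    return j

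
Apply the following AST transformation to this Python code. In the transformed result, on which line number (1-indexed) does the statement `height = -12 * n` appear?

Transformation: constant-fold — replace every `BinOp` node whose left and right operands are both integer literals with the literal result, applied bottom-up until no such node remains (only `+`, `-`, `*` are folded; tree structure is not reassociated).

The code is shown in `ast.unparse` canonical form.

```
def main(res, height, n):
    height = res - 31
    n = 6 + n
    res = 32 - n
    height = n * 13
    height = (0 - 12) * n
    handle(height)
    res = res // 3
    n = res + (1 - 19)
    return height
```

6

Transformed code:
def main(res, height, n):
    height = res - 31
    n = 6 + n
    res = 32 - n
    height = n * 13
    height = -12 * n
    handle(height)
    res = res // 3
    n = res + -18
    return height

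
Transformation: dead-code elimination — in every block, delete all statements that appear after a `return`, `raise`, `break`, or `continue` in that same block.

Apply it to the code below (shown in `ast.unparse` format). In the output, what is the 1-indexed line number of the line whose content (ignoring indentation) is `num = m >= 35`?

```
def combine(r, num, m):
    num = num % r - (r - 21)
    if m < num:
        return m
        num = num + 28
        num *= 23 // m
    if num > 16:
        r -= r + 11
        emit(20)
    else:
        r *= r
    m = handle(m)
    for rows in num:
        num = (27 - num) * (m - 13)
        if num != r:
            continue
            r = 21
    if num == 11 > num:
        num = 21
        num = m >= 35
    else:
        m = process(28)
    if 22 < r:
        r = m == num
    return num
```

Transformed code:
def combine(r, num, m):
    num = num % r - (r - 21)
    if m < num:
        return m
    if num > 16:
        r -= r + 11
        emit(20)
    else:
        r *= r
    m = handle(m)
    for rows in num:
        num = (27 - num) * (m - 13)
        if num != r:
            continue
    if num == 11 > num:
        num = 21
        num = m >= 35
    else:
        m = process(28)
    if 22 < r:
        r = m == num
    return num

17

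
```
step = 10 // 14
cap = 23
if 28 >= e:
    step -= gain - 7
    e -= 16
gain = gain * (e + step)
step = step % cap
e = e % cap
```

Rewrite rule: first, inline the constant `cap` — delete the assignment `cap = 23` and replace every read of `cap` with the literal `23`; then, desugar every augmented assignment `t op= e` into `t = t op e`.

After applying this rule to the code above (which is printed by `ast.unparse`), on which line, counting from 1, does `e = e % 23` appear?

7

Transformed code:
step = 10 // 14
if 28 >= e:
    step = step - (gain - 7)
    e = e - 16
gain = gain * (e + step)
step = step % 23
e = e % 23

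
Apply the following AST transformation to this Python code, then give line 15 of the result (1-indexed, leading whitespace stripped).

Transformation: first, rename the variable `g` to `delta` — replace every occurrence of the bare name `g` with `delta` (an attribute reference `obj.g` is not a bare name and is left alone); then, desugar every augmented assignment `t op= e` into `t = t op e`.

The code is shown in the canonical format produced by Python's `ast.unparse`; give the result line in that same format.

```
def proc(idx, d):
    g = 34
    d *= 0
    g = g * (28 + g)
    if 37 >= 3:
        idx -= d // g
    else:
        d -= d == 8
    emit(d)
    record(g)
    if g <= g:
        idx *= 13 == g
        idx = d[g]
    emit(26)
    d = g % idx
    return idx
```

Transformed code:
def proc(idx, d):
    delta = 34
    d = d * 0
    delta = delta * (28 + delta)
    if 37 >= 3:
        idx = idx - d // delta
    else:
        d = d - (d == 8)
    emit(d)
    record(delta)
    if delta <= delta:
        idx = idx * (13 == delta)
        idx = d[delta]
    emit(26)
    d = delta % idx
    return idx

d = delta % idx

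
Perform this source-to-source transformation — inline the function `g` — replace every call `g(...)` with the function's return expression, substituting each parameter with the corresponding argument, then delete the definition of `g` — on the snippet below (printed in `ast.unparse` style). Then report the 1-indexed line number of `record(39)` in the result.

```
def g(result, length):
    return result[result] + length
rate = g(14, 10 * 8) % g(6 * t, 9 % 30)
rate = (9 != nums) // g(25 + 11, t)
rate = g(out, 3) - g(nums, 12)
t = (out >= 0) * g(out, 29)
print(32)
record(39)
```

Transformed code:
rate = (14[14] + 10 * 8) % ((6 * t)[6 * t] + 9 % 30)
rate = (9 != nums) // ((25 + 11)[25 + 11] + t)
rate = out[out] + 3 - (nums[nums] + 12)
t = (out >= 0) * (out[out] + 29)
print(32)
record(39)

6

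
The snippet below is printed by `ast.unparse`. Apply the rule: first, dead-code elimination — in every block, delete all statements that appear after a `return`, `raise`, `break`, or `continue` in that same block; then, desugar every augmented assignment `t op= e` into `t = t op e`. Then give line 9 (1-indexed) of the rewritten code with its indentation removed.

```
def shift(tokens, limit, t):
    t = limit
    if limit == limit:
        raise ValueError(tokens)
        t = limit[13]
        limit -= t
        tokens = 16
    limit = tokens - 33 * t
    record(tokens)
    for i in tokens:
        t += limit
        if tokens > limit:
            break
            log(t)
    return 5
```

if tokens > limit:

Transformed code:
def shift(tokens, limit, t):
    t = limit
    if limit == limit:
        raise ValueError(tokens)
    limit = tokens - 33 * t
    record(tokens)
    for i in tokens:
        t = t + limit
        if tokens > limit:
            break
    return 5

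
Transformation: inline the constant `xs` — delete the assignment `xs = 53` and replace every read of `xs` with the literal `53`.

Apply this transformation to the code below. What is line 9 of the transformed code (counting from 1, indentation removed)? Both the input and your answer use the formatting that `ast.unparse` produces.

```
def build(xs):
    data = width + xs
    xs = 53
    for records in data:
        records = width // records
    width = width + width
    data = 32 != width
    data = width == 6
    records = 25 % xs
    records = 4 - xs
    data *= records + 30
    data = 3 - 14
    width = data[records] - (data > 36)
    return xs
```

Transformed code:
def build(xs):
    data = width + 53
    for records in data:
        records = width // records
    width = width + width
    data = 32 != width
    data = width == 6
    records = 25 % 53
    records = 4 - 53
    data *= records + 30
    data = 3 - 14
    width = data[records] - (data > 36)
    return 53

records = 4 - 53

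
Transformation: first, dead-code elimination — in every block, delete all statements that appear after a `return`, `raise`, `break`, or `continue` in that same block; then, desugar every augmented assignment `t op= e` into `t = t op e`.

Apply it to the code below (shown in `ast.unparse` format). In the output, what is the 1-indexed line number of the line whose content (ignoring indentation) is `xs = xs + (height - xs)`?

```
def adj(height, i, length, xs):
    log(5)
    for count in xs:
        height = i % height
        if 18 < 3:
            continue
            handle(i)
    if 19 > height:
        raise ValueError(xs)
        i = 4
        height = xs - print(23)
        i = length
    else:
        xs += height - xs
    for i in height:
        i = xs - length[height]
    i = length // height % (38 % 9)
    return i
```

Transformed code:
def adj(height, i, length, xs):
    log(5)
    for count in xs:
        height = i % height
        if 18 < 3:
            continue
    if 19 > height:
        raise ValueError(xs)
    else:
        xs = xs + (height - xs)
    for i in height:
        i = xs - length[height]
    i = length // height % (38 % 9)
    return i

10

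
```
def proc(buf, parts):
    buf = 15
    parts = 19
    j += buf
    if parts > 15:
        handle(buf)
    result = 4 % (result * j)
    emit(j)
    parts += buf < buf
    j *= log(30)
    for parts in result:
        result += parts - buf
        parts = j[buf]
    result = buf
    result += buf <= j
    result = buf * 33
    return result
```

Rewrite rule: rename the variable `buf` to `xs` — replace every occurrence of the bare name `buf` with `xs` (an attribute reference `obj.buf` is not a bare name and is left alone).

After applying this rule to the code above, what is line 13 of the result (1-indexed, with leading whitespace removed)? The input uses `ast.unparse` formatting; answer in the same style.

parts = j[xs]

Transformed code:
def proc(xs, parts):
    xs = 15
    parts = 19
    j += xs
    if parts > 15:
        handle(xs)
    result = 4 % (result * j)
    emit(j)
    parts += xs < xs
    j *= log(30)
    for parts in result:
        result += parts - xs
        parts = j[xs]
    result = xs
    result += xs <= j
    result = xs * 33
    return result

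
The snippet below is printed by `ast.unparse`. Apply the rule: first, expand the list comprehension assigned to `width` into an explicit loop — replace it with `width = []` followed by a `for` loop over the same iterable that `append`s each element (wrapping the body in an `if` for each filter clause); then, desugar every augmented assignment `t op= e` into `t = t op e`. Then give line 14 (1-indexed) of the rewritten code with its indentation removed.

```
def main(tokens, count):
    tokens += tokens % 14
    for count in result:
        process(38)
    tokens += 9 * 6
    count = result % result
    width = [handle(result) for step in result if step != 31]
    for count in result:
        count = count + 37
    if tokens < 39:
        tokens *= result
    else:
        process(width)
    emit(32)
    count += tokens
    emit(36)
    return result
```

tokens = tokens * result

Transformed code:
def main(tokens, count):
    tokens = tokens + tokens % 14
    for count in result:
        process(38)
    tokens = tokens + 9 * 6
    count = result % result
    width = []
    for step in result:
        if step != 31:
            width.append(handle(result))
    for count in result:
        count = count + 37
    if tokens < 39:
        tokens = tokens * result
    else:
        process(width)
    emit(32)
    count = count + tokens
    emit(36)
    return result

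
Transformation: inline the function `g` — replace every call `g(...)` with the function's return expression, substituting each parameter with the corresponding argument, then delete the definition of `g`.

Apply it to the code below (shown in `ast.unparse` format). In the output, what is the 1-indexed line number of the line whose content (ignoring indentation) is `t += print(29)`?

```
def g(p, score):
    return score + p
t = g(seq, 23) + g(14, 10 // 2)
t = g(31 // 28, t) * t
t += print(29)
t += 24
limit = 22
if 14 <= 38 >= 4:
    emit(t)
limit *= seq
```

Transformed code:
t = 23 + seq + (10 // 2 + 14)
t = (t + 31 // 28) * t
t += print(29)
t += 24
limit = 22
if 14 <= 38 >= 4:
    emit(t)
limit *= seq

3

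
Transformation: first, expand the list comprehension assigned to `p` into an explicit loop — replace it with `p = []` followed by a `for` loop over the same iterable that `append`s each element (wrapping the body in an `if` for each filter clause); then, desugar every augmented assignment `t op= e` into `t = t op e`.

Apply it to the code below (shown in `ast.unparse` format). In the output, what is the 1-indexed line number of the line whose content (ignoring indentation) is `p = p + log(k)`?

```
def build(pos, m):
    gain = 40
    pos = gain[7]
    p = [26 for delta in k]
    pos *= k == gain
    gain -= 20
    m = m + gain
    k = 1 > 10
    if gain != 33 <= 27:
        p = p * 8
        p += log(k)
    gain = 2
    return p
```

Transformed code:
def build(pos, m):
    gain = 40
    pos = gain[7]
    p = []
    for delta in k:
        p.append(26)
    pos = pos * (k == gain)
    gain = gain - 20
    m = m + gain
    k = 1 > 10
    if gain != 33 <= 27:
        p = p * 8
        p = p + log(k)
    gain = 2
    return p

13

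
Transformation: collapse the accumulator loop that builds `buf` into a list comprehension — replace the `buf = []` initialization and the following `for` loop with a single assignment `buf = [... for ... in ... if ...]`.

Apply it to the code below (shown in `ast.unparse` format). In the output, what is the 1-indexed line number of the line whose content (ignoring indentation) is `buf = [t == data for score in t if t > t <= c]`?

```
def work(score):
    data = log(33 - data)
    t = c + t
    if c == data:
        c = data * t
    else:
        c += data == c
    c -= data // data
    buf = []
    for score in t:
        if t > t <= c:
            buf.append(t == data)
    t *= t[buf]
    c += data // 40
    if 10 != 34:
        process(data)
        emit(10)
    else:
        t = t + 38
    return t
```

Transformed code:
def work(score):
    data = log(33 - data)
    t = c + t
    if c == data:
        c = data * t
    else:
        c += data == c
    c -= data // data
    buf = [t == data for score in t if t > t <= c]
    t *= t[buf]
    c += data // 40
    if 10 != 34:
        process(data)
        emit(10)
    else:
        t = t + 38
    return t

9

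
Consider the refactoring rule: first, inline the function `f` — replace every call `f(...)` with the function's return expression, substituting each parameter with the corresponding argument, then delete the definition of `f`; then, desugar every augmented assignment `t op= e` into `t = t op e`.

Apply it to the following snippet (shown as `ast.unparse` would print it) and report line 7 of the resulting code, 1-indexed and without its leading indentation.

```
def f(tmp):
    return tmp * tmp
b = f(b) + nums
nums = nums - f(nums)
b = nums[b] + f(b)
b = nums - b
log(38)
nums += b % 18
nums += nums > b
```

Transformed code:
b = b * b + nums
nums = nums - nums * nums
b = nums[b] + b * b
b = nums - b
log(38)
nums = nums + b % 18
nums = nums + (nums > b)

nums = nums + (nums > b)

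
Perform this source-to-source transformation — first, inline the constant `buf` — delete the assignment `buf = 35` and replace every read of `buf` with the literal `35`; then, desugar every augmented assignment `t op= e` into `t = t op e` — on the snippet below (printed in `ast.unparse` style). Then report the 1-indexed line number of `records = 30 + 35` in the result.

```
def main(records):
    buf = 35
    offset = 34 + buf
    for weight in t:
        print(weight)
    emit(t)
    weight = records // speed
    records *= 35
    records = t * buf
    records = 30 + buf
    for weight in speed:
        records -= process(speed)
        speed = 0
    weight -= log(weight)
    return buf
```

Transformed code:
def main(records):
    offset = 34 + 35
    for weight in t:
        print(weight)
    emit(t)
    weight = records // speed
    records = records * 35
    records = t * 35
    records = 30 + 35
    for weight in speed:
        records = records - process(speed)
        speed = 0
    weight = weight - log(weight)
    return 35

9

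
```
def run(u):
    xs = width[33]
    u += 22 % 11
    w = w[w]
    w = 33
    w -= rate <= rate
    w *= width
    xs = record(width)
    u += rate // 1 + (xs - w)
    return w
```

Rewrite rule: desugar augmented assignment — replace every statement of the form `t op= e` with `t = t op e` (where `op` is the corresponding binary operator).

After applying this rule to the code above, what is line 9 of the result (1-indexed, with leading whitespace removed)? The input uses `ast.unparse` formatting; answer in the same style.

Transformed code:
def run(u):
    xs = width[33]
    u = u + 22 % 11
    w = w[w]
    w = 33
    w = w - (rate <= rate)
    w = w * width
    xs = record(width)
    u = u + (rate // 1 + (xs - w))
    return w

u = u + (rate // 1 + (xs - w))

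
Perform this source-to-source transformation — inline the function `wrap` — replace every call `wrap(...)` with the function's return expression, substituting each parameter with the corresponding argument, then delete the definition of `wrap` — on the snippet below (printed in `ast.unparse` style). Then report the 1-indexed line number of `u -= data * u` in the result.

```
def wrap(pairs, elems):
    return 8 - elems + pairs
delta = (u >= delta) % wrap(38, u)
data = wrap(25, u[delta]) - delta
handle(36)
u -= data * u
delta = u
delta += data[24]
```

Transformed code:
delta = (u >= delta) % (8 - u + 38)
data = 8 - u[delta] + 25 - delta
handle(36)
u -= data * u
delta = u
delta += data[24]

4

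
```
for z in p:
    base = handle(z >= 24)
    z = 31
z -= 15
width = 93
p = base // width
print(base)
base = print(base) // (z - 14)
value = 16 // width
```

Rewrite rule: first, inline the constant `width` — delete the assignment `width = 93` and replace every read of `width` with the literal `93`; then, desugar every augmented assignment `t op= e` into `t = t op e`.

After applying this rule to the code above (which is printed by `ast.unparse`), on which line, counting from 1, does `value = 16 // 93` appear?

8

Transformed code:
for z in p:
    base = handle(z >= 24)
    z = 31
z = z - 15
p = base // 93
print(base)
base = print(base) // (z - 14)
value = 16 // 93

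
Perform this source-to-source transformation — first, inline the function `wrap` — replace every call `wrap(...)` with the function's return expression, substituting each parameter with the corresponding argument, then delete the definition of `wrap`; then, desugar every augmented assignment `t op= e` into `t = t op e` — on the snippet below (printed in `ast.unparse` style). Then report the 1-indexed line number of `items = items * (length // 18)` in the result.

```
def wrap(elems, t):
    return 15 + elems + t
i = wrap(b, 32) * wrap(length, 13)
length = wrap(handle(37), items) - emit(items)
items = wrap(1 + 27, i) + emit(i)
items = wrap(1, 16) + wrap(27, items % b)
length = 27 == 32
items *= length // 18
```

Transformed code:
i = (15 + b + 32) * (15 + length + 13)
length = 15 + handle(37) + items - emit(items)
items = 15 + (1 + 27) + i + emit(i)
items = 15 + 1 + 16 + (15 + 27 + items % b)
length = 27 == 32
items = items * (length // 18)

6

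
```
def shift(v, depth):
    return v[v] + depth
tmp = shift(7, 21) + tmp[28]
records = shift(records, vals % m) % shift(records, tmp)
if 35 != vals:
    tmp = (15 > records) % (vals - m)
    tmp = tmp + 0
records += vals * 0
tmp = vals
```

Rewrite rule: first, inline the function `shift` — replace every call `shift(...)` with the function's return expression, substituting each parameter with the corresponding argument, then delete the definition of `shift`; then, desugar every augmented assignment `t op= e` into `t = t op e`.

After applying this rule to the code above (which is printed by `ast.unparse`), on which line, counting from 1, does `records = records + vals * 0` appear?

6

Transformed code:
tmp = 7[7] + 21 + tmp[28]
records = (records[records] + vals % m) % (records[records] + tmp)
if 35 != vals:
    tmp = (15 > records) % (vals - m)
    tmp = tmp + 0
records = records + vals * 0
tmp = vals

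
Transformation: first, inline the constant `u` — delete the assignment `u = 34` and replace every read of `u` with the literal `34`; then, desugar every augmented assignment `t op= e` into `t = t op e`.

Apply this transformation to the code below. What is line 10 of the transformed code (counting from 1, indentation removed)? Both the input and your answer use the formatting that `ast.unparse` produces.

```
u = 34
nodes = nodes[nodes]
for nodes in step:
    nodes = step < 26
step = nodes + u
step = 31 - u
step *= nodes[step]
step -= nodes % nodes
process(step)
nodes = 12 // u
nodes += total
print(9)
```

Transformed code:
nodes = nodes[nodes]
for nodes in step:
    nodes = step < 26
step = nodes + 34
step = 31 - 34
step = step * nodes[step]
step = step - nodes % nodes
process(step)
nodes = 12 // 34
nodes = nodes + total
print(9)

nodes = nodes + total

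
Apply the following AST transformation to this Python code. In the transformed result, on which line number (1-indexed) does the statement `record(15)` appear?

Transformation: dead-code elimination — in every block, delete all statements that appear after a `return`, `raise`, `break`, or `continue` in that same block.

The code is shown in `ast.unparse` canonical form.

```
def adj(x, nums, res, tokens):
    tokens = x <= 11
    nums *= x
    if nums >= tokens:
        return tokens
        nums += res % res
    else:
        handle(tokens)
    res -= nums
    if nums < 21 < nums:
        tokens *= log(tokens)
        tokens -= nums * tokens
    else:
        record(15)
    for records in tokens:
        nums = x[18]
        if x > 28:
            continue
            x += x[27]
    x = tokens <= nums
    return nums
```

Transformed code:
def adj(x, nums, res, tokens):
    tokens = x <= 11
    nums *= x
    if nums >= tokens:
        return tokens
    else:
        handle(tokens)
    res -= nums
    if nums < 21 < nums:
        tokens *= log(tokens)
        tokens -= nums * tokens
    else:
        record(15)
    for records in tokens:
        nums = x[18]
        if x > 28:
            continue
    x = tokens <= nums
    return nums

13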